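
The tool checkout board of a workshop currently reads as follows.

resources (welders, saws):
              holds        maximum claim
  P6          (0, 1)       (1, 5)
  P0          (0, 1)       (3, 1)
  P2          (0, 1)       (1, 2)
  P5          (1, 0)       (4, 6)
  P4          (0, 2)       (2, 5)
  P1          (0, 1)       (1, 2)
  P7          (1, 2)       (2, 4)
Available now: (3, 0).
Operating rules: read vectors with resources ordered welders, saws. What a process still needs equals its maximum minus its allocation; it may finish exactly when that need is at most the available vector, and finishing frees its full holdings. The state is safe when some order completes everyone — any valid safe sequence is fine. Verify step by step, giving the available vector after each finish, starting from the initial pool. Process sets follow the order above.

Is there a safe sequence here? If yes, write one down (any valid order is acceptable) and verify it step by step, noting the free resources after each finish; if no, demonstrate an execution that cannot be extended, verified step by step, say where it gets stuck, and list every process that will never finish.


The state is SAFE; one workable sequence: P0, P1, P7, P2, P6, P5, P4.
Key observation: the order's first zero-slack moment is P0 ((3, 0) needed, (3, 0) free — a requested resource with nothing to spare).
Verifying each step:
  pool = (3, 0)
  run P0 (needs (3, 0), free (3, 0)); after release of (0, 1) the pool is (3, 1)
  run P1 (needs (1, 1), free (3, 1)); after release of (0, 1) the pool is (3, 2)
  run P7 (needs (1, 2), free (3, 2)); after release of (1, 2) the pool is (4, 4)
  run P2 (needs (1, 1), free (4, 4)); after release of (0, 1) the pool is (4, 5)
  run P6 (needs (1, 4), free (4, 5)); after release of (0, 1) the pool is (4, 6)
  run P5 (needs (3, 6), free (4, 6)); after release of (1, 0) the pool is (5, 6)
  run P4 (needs (2, 3), free (5, 6)); after release of (0, 2) the pool is (5, 8)


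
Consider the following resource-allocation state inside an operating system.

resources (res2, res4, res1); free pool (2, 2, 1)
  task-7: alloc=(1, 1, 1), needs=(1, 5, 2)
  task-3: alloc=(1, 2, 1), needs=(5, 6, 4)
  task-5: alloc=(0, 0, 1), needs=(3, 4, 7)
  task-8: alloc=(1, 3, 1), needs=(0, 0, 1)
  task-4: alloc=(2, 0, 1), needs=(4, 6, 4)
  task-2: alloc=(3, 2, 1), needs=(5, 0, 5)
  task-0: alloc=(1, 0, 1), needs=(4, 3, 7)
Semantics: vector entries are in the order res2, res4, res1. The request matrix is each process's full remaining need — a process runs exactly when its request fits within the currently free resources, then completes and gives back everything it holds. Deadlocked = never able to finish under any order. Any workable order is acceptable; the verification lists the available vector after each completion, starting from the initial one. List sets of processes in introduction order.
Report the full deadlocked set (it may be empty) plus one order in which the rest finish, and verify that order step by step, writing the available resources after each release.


Deadlocked set: task-3, task-5, task-4, task-2 and task-0.
Key observation: task-8, task-7 can finish, but then (4, 6, 3) is all there is, and the blocked group's res1 demands exceed it.
A valid finishing order for the others: task-8, task-7. Walking it through:
  pool = (2, 2, 1)
  task-8: need (0, 0, 1) fits (2, 2, 1); releases (1, 3, 1), pool now (3, 5, 2)
  task-7: need (1, 5, 2) fits (3, 5, 2); releases (1, 1, 1), pool now (4, 6, 3)
The stuck group stays short no matter what:
  task-3 cannot run: need (5, 6, 4) vs free (4, 6, 3) (insufficient res2 and res1)
  task-5 cannot run: need (3, 4, 7) vs free (4, 6, 3) (insufficient res1)
  task-4 cannot run: need (4, 6, 4) vs free (4, 6, 3) (insufficient res1)
  task-2 cannot run: need (5, 0, 5) vs free (4, 6, 3) (insufficient res2 and res1)
  task-0 cannot run: need (4, 3, 7) vs free (4, 6, 3) (insufficient res1)


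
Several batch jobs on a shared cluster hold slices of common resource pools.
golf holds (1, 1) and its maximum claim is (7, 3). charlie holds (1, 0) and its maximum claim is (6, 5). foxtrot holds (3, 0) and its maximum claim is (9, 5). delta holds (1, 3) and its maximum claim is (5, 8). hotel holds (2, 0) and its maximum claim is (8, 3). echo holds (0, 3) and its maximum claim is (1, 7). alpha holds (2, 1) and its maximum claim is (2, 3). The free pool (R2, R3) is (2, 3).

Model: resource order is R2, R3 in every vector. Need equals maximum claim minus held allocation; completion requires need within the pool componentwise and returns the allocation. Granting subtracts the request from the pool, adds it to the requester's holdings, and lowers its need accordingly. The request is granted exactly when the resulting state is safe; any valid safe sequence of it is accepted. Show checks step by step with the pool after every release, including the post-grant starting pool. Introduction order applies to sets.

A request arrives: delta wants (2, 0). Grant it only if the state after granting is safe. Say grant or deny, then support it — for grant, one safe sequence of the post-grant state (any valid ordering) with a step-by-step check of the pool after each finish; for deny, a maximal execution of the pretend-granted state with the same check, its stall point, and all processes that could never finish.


GRANT. The post-grant state is safe; one safe sequence: alpha, echo, delta, charlie, hotel, golf, foxtrot.
Key observation: even at the reduced pool (0, 3), alpha fits immediately, so safety survives the grant.
Step-by-step check of the post-grant state:
  pool = (0, 3)
  run alpha (needs (0, 2), free (0, 3)); after release of (2, 1) the pool is (2, 4)
  run echo (needs (1, 4), free (2, 4)); after release of (0, 3) the pool is (2, 7)
  run delta (needs (2, 5), free (2, 7)); after release of (3, 3) the pool is (5, 10)
  run charlie (needs (5, 5), free (5, 10)); after release of (1, 0) the pool is (6, 10)
  run hotel (needs (6, 3), free (6, 10)); after release of (2, 0) the pool is (8, 10)
  run golf (needs (6, 2), free (8, 10)); after release of (1, 1) the pool is (9, 11)
  run foxtrot (needs (6, 5), free (9, 11)); after release of (3, 0) the pool is (12, 11)


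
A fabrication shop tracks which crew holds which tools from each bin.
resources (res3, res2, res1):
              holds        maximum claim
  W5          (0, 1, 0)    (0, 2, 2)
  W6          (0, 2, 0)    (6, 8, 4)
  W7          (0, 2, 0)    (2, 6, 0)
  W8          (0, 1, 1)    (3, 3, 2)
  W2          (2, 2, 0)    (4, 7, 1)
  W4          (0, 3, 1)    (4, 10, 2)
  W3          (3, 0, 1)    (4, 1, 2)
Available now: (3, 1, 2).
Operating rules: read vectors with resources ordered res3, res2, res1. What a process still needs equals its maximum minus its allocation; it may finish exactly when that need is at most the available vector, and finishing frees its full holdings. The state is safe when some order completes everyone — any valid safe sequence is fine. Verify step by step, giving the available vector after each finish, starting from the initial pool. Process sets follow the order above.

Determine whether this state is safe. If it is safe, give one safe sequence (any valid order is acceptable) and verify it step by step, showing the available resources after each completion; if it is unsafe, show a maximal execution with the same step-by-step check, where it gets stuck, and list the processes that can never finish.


UNSAFE.
Key observation: the wall is res2: completing W5, W8, W3 brings the pool only to (6, 3, 4), and all the rest need more.
The run W5, W8, W3 cannot be extended any further. Check, step by step:
  pool = (3, 1, 2)
  W5: need (0, 1, 2) fits (3, 1, 2); releases (0, 1, 0), pool now (3, 2, 2)
  W8: need (3, 2, 1) fits (3, 2, 2); releases (0, 1, 1), pool now (3, 3, 3)
  W3: need (1, 1, 1) fits (3, 3, 3); releases (3, 0, 1), pool now (6, 3, 4)
  W6 cannot run: need (6, 6, 4) vs free (6, 3, 4) (insufficient res2)
  W7 cannot run: need (2, 4, 0) vs free (6, 3, 4) (insufficient res2)
  W2 cannot run: need (2, 5, 1) vs free (6, 3, 4) (insufficient res2)
  W4 cannot run: need (4, 7, 1) vs free (6, 3, 4) (insufficient res2)
Never able to finish: W6, W7, W2 and W4.


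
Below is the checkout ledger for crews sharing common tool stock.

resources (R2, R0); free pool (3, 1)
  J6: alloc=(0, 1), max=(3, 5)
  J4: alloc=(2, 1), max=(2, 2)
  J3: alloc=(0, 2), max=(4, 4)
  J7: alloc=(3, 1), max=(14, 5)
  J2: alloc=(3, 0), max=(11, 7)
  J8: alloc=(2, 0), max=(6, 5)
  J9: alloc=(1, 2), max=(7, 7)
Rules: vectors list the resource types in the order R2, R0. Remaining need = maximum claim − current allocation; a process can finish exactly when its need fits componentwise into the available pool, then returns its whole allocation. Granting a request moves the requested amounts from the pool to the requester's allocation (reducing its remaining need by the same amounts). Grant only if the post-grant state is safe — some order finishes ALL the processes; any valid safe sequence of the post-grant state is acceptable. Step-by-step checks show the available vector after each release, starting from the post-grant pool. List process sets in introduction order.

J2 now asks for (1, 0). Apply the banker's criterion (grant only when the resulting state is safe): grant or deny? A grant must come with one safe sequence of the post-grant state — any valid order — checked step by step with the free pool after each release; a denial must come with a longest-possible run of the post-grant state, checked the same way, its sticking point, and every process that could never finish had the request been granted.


GRANT: granting preserves safety; a valid post-grant sequence is J4, J3, J6, J8, J9, J2, J7.
Key observation: (2, 1) free after granting still covers J4 first, and each release covers the next.
Verifying the post-grant state step by step:
  pool = (2, 1)
  J4 needs (0, 1) <= (2, 1) -> finishes; pool += (2, 1) = (4, 2)
  J3 needs (4, 2) <= (4, 2) -> finishes; pool += (0, 2) = (4, 4)
  J6 needs (3, 4) <= (4, 4) -> finishes; pool += (0, 1) = (4, 5)
  J8 needs (4, 5) <= (4, 5) -> finishes; pool += (2, 0) = (6, 5)
  J9 needs (6, 5) <= (6, 5) -> finishes; pool += (1, 2) = (7, 7)
  J2 needs (7, 7) <= (7, 7) -> finishes; pool += (4, 0) = (11, 7)
  J7 needs (11, 4) <= (11, 7) -> finishes; pool += (3, 1) = (14, 8)


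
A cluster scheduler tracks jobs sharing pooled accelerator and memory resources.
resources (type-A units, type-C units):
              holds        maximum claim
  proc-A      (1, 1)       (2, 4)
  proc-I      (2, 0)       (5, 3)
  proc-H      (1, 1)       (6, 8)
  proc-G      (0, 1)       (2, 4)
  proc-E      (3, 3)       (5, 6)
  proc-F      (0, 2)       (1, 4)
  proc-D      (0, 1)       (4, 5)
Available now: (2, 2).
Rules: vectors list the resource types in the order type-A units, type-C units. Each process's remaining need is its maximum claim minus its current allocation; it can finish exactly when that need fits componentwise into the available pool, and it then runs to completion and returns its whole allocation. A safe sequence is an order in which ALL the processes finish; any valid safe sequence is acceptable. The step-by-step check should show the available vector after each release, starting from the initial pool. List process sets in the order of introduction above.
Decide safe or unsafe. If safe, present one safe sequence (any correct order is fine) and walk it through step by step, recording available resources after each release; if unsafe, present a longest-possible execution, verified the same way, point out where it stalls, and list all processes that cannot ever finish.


SAFE — a valid safe sequence is proc-F, proc-G, proc-E, proc-A, proc-D, proc-I, proc-H.
Key observation: the order's first zero-slack moment is proc-F ((1, 2) needed, (2, 2) free — a requested resource with nothing to spare).
Check, step by step:
  pool = (2, 2)
  proc-F needs (1, 2) <= (2, 2) -> finishes; pool += (0, 2) = (2, 4)
  proc-G needs (2, 3) <= (2, 4) -> finishes; pool += (0, 1) = (2, 5)
  proc-E needs (2, 3) <= (2, 5) -> finishes; pool += (3, 3) = (5, 8)
  proc-A needs (1, 3) <= (5, 8) -> finishes; pool += (1, 1) = (6, 9)
  proc-D needs (4, 4) <= (6, 9) -> finishes; pool += (0, 1) = (6, 10)
  proc-I needs (3, 3) <= (6, 10) -> finishes; pool += (2, 0) = (8, 10)
  proc-H needs (5, 7) <= (8, 10) -> finishes; pool += (1, 1) = (9, 11)


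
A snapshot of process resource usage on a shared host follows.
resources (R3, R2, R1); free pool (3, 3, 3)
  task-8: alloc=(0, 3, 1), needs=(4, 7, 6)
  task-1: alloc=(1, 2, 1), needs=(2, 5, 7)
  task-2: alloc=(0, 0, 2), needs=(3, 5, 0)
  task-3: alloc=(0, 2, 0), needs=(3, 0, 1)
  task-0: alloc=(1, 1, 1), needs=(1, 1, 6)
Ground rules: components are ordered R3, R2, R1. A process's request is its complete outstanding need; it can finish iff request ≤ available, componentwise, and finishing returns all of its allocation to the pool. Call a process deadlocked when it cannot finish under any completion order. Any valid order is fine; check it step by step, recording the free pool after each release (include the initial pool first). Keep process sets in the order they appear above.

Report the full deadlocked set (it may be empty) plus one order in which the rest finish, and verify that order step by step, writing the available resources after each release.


The deadlocked set is task-8, task-1 and task-0.
Key observation: task-3, task-2 can finish, but then (3, 5, 5) is all there is, and the blocked group's R1 demands exceed it.
One completion order for the rest: task-3, task-2. Step-by-step check:
  pool = (3, 3, 3)
  task-3 needs (3, 0, 1) <= (3, 3, 3) -> finishes; pool += (0, 2, 0) = (3, 5, 3)
  task-2 needs (3, 5, 0) <= (3, 5, 3) -> finishes; pool += (0, 0, 2) = (3, 5, 5)
The stuck group stays short no matter what:
  task-8 cannot run: need (4, 7, 6) vs free (3, 5, 5) (insufficient R3, R2 and R1)
  task-1 cannot run: need (2, 5, 7) vs free (3, 5, 5) (insufficient R1)
  task-0 cannot run: need (1, 1, 6) vs free (3, 5, 5) (insufficient R1)


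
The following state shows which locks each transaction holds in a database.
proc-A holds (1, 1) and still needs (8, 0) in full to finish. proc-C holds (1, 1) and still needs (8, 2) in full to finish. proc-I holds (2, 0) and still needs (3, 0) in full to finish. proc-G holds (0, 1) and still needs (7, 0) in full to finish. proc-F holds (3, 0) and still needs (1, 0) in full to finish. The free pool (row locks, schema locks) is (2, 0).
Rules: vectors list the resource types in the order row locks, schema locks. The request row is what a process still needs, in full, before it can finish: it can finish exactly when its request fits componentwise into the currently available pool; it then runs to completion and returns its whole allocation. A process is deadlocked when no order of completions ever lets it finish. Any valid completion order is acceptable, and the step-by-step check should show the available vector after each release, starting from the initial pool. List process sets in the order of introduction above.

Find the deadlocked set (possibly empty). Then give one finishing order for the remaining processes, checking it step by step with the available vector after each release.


Deadlocked: proc-A and proc-C.
Key observation: even finishing proc-F, proc-I, proc-G leaves just (7, 1) free — too little row locks for any of the remaining processes.
One completion order for the rest: proc-F, proc-I, proc-G. Walking it through:
  pool = (2, 0)
  proc-F: need (1, 0) fits (2, 0); releases (3, 0), pool now (5, 0)
  proc-I: need (3, 0) fits (5, 0); releases (2, 0), pool now (7, 0)
  proc-G: need (7, 0) fits (7, 0); releases (0, 1), pool now (7, 1)
None of the blocked processes ever fits:
  proc-A cannot run: need (8, 0) vs free (7, 1) (insufficient row locks)
  proc-C cannot run: need (8, 2) vs free (7, 1) (insufficient row locks and schema locks)


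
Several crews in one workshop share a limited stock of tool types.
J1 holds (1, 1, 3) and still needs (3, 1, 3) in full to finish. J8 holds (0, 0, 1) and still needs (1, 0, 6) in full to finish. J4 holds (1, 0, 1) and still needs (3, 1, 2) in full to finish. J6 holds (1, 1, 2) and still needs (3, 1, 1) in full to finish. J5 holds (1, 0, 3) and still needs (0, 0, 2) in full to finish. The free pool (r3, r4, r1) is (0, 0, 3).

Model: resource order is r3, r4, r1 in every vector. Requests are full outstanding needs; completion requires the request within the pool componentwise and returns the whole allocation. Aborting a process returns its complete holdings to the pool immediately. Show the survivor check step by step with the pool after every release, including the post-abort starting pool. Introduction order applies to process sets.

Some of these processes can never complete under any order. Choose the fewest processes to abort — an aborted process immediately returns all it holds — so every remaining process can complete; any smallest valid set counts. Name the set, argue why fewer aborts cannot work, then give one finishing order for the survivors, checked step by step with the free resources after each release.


Minimum abort set: J1 and J4.
Key observation: J6 was stuck for good until J1 and J4 gave back (2, 1, 4); in the order shown it finishes at step 3.
Why nothing smaller works — every single abort fails: J1 alone leaves J4 blocked (short on r3); J8 alone leaves J1 blocked (short on r3 and r4); J4 alone leaves J1 blocked (short on r3 and r4); J6 alone leaves J1 blocked (short on r3); J5 alone leaves J1 blocked (short on r3 and r4).
Survivors finish in the order: J5, J8, J6. Step-by-step check (pool after the aborts first):
  pool = (2, 1, 7)
  J5: need (0, 0, 2) fits (2, 1, 7); releases (1, 0, 3), pool now (3, 1, 10)
  J8: need (1, 0, 6) fits (3, 1, 10); releases (0, 0, 1), pool now (3, 1, 11)
  J6: need (3, 1, 1) fits (3, 1, 11); releases (1, 1, 2), pool now (4, 2, 13)


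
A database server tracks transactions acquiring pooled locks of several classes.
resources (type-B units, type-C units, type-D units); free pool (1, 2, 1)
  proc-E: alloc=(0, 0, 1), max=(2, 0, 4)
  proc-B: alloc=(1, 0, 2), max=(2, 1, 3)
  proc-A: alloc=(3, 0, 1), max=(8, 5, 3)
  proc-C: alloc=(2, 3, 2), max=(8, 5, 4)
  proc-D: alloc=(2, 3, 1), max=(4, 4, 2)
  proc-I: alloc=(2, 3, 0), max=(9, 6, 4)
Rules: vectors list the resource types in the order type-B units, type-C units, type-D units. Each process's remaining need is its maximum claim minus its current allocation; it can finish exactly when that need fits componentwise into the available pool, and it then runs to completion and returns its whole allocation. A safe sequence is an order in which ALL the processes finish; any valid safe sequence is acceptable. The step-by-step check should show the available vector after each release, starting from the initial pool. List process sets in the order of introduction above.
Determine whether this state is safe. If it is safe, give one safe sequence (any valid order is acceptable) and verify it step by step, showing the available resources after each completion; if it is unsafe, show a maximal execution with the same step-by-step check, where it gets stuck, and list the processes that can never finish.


The state is UNSAFE.
Key observation: proc-B, proc-E, proc-D can finish, but then (4, 5, 5) is all there is, and the blocked group's type-B units demands exceed it.
A maximal execution: proc-B, proc-E, proc-D — then nothing else fits. Check, step by step:
  pool = (1, 2, 1)
  proc-B needs (1, 1, 1) <= (1, 2, 1) -> finishes; pool += (1, 0, 2) = (2, 2, 3)
  proc-E needs (2, 0, 3) <= (2, 2, 3) -> finishes; pool += (0, 0, 1) = (2, 2, 4)
  proc-D needs (2, 1, 1) <= (2, 2, 4) -> finishes; pool += (2, 3, 1) = (4, 5, 5)
  blocked: proc-A wants (5, 5, 2), pool (4, 5, 5) — not enough type-B units
  blocked: proc-C wants (6, 2, 2), pool (4, 5, 5) — not enough type-B units
  blocked: proc-I wants (7, 3, 4), pool (4, 5, 5) — not enough type-B units
Never able to finish: proc-A, proc-C and proc-I.


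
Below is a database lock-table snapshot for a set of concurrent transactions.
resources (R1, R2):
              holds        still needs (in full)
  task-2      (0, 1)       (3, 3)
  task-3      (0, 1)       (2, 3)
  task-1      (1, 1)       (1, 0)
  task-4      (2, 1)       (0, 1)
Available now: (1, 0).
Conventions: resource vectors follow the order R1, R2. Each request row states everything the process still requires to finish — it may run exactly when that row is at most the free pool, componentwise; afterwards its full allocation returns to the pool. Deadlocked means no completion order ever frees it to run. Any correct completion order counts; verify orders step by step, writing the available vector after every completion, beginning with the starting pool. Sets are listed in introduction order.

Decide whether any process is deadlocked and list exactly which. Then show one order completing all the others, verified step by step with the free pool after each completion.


Deadlocked: task-2 and task-3.
Key observation: no order helps: past task-1, task-4, the free pool tops out at (4, 2), below what each blocked process needs in R2.
One completion order for the rest: task-1, task-4. Step-by-step check:
  pool = (1, 0)
  run task-1 (needs (1, 0), free (1, 0)); after release of (1, 1) the pool is (2, 1)
  run task-4 (needs (0, 1), free (2, 1)); after release of (2, 1) the pool is (4, 2)
The stuck group stays short no matter what:
  blocked: task-2 wants (3, 3), pool (4, 2) — not enough R2
  blocked: task-3 wants (2, 3), pool (4, 2) — not enough R2


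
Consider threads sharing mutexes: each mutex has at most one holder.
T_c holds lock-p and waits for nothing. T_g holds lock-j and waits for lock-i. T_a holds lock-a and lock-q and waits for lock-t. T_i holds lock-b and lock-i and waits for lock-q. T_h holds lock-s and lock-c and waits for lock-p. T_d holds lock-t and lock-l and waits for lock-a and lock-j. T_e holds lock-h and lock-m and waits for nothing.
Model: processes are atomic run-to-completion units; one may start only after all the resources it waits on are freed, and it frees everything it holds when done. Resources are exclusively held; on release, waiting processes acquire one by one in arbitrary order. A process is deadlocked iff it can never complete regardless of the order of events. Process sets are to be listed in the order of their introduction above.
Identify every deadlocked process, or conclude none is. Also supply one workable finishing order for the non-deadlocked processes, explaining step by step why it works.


Deadlocked: T_g, T_a, T_i and T_d.
Key observation: along T_g -> T_i -> T_a -> T_d -> T_g, each member waits on what the next one holds — a deadlock; no other process is dragged down with it.
The rest can finish in the order T_e, T_c, T_h.
Verifying each step:
  run T_e (it waits on nothing); releases lock-h and lock-m
  run T_c (it waits on nothing); releases lock-p
  T_h waits on lock-p — all released -> runs and releases lock-s and lock-c


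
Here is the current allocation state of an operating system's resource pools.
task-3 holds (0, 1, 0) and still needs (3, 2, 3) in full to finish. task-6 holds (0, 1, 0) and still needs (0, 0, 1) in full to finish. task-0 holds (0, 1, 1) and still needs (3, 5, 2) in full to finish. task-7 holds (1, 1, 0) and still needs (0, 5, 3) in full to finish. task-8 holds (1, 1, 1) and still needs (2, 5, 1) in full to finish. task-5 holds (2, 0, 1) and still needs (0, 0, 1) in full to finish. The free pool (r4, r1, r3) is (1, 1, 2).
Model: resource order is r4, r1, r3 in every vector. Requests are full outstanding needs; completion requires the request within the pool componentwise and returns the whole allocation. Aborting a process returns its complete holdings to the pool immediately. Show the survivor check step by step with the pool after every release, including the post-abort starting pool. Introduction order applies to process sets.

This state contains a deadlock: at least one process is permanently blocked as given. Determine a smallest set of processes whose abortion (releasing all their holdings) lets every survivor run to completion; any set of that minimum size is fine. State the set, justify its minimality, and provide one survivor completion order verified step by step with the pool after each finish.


Minimum abort set: task-7 and task-8.
Key observation: task-0 was stuck for good until task-7 and task-8 gave back (2, 2, 1); in the order shown it finishes at step 3.
Why nothing smaller works — every single abort fails: task-3 alone leaves task-0 blocked (short on r1); task-6 alone leaves task-0 blocked (short on r1); task-0 alone leaves task-7 blocked (short on r1); task-7 alone leaves task-0 blocked (short on r1); task-8 alone leaves task-0 blocked (short on r1); task-5 alone leaves task-0 blocked (short on r1).
The survivors complete as task-3, task-6, task-0, task-5. Walking it through (starting from the post-abort pool):
  pool = (3, 3, 3)
  run task-3 (needs (3, 2, 3), free (3, 3, 3)); after release of (0, 1, 0) the pool is (3, 4, 3)
  run task-6 (needs (0, 0, 1), free (3, 4, 3)); after release of (0, 1, 0) the pool is (3, 5, 3)
  run task-0 (needs (3, 5, 2), free (3, 5, 3)); after release of (0, 1, 1) the pool is (3, 6, 4)
  run task-5 (needs (0, 0, 1), free (3, 6, 4)); after release of (2, 0, 1) the pool is (5, 6, 5)


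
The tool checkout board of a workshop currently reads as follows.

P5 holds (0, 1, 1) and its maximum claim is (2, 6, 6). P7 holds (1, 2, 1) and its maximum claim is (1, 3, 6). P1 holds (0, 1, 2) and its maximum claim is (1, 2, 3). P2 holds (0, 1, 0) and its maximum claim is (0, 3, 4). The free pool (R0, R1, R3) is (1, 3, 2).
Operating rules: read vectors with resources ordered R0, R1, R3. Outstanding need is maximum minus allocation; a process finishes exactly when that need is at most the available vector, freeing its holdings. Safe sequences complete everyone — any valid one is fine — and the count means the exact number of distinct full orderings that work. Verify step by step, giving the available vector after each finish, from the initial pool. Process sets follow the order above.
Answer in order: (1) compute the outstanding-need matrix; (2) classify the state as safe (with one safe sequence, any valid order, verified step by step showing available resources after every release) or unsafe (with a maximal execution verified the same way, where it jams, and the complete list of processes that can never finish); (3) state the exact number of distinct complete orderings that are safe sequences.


(1) Outstanding need per process (order R0, R1, R3):
  P5: (2, 5, 5)
  P7: (0, 1, 5)
  P1: (1, 1, 1)
  P2: (0, 2, 4)
(2) UNSAFE.
Key observation: no order helps: past P1, P2, the free pool tops out at (1, 5, 4), below what each blocked process needs in R3.
The run P1, P2 cannot be extended any further. Check, step by step:
  pool = (1, 3, 2)
  P1 needs (1, 1, 1) <= (1, 3, 2) -> finishes; pool += (0, 1, 2) = (1, 4, 4)
  P2 needs (0, 2, 4) <= (1, 4, 4) -> finishes; pool += (0, 1, 0) = (1, 5, 4)
  P5 still needs (2, 5, 5) but only (1, 5, 4) is free — short on R0 and R3
  P7 still needs (0, 1, 5) but only (1, 5, 4) is free — short on R3
Processes that can never finish: P5 and P7.
(3) The exact count: 0 of the possible complete orderings are safe sequences.


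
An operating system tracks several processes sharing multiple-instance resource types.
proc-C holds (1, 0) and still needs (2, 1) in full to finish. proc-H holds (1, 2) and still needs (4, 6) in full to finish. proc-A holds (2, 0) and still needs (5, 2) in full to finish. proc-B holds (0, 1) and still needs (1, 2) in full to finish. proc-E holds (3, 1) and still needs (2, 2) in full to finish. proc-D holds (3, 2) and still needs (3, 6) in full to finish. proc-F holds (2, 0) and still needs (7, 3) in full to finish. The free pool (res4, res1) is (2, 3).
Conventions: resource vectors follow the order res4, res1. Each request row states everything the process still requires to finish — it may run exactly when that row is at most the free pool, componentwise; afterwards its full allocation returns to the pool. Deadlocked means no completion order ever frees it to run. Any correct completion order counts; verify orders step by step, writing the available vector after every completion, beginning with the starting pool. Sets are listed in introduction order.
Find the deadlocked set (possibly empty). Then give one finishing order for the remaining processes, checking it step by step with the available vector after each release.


Deadlocked: proc-H and proc-D.
Key observation: proc-B, proc-E, proc-C, proc-A, proc-F can finish, but then (10, 5) is all there is, and the blocked group's res1 demands exceed it.
The rest can finish in the order proc-B, proc-E, proc-C, proc-A, proc-F. Verifying each step:
  pool = (2, 3)
  proc-B needs (1, 2) <= (2, 3) -> finishes; pool += (0, 1) = (2, 4)
  proc-E needs (2, 2) <= (2, 4) -> finishes; pool += (3, 1) = (5, 5)
  proc-C needs (2, 1) <= (5, 5) -> finishes; pool += (1, 0) = (6, 5)
  proc-A needs (5, 2) <= (6, 5) -> finishes; pool += (2, 0) = (8, 5)
  proc-F needs (7, 3) <= (8, 5) -> finishes; pool += (2, 0) = (10, 5)
The stuck group stays short no matter what:
  proc-H cannot run: need (4, 6) vs free (10, 5) (insufficient res1)
  proc-D cannot run: need (3, 6) vs free (10, 5) (insufficient res1)


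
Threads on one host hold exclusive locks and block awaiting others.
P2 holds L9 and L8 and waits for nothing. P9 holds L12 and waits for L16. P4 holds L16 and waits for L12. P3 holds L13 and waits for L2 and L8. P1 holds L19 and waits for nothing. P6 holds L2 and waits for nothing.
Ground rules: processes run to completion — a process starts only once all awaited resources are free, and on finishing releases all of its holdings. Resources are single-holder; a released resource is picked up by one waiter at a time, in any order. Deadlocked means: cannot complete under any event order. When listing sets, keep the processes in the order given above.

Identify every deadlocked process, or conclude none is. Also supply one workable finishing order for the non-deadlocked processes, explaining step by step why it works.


Deadlocked set: P9 and P4.
Key observation: the wait chain closes on itself along P9 -> P4 -> P9; no other process is dragged down with it.
The rest can finish in the order P1, P6, P2, P3.
Check, step by step:
  P1 waits on nothing -> runs at once and releases L19
  P6 waits on nothing -> runs at once and releases L2
  P2 waits on nothing -> runs at once and releases L9 and L8
  P3 waits on L2 and L8 — all released -> runs and releases L13


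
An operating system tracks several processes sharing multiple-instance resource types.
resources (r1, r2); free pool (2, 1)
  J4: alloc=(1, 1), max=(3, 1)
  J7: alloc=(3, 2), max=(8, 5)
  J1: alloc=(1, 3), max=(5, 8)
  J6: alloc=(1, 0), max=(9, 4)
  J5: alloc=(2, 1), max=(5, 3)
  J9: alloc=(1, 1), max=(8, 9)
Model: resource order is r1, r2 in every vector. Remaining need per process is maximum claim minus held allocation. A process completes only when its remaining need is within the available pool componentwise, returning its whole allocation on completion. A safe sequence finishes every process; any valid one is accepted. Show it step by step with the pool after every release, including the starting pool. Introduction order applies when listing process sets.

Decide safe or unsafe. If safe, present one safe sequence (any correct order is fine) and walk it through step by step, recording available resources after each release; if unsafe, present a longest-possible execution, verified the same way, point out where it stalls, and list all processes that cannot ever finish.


SAFE. One safe sequence: J4, J5, J7, J1, J9, J6.
Key observation: reading the order forward, J4 is the first process whose need (2, 0) meets the free pool (2, 1) exactly on a resource it requests.
Walking it through:
  pool = (2, 1)
  J4: need (2, 0) fits (2, 1); releases (1, 1), pool now (3, 2)
  J5: need (3, 2) fits (3, 2); releases (2, 1), pool now (5, 3)
  J7: need (5, 3) fits (5, 3); releases (3, 2), pool now (8, 5)
  J1: need (4, 5) fits (8, 5); releases (1, 3), pool now (9, 8)
  J9: need (7, 8) fits (9, 8); releases (1, 1), pool now (10, 9)
  J6: need (8, 4) fits (10, 9); releases (1, 0), pool now (11, 9)


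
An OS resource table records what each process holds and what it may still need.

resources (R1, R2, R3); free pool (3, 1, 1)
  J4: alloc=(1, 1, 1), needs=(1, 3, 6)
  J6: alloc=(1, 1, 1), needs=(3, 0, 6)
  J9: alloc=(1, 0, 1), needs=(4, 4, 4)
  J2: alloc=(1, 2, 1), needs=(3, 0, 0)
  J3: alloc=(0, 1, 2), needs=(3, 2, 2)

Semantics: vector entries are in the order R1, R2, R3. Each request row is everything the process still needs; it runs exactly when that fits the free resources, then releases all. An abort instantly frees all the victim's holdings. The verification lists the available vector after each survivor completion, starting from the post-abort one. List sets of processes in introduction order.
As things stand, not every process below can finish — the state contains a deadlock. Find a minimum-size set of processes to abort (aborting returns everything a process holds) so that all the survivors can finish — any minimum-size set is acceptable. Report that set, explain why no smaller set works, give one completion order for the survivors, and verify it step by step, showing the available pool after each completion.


The answer: abort J4.
Key observation: before aborting J4, J6 was permanently blocked — no order could ever run it; afterwards it completes at step 4.
Why nothing smaller works: aborting no one leaves the state deadlocked as given.
One survivor order: J3, J2, J9, J6. Step-by-step check (post-abort pool first):
  pool = (4, 2, 2)
  J3 needs (3, 2, 2) <= (4, 2, 2) -> finishes; pool += (0, 1, 2) = (4, 3, 4)
  J2 needs (3, 0, 0) <= (4, 3, 4) -> finishes; pool += (1, 2, 1) = (5, 5, 5)
  J9 needs (4, 4, 4) <= (5, 5, 5) -> finishes; pool += (1, 0, 1) = (6, 5, 6)
  J6 needs (3, 0, 6) <= (6, 5, 6) -> finishes; pool += (1, 1, 1) = (7, 6, 7)


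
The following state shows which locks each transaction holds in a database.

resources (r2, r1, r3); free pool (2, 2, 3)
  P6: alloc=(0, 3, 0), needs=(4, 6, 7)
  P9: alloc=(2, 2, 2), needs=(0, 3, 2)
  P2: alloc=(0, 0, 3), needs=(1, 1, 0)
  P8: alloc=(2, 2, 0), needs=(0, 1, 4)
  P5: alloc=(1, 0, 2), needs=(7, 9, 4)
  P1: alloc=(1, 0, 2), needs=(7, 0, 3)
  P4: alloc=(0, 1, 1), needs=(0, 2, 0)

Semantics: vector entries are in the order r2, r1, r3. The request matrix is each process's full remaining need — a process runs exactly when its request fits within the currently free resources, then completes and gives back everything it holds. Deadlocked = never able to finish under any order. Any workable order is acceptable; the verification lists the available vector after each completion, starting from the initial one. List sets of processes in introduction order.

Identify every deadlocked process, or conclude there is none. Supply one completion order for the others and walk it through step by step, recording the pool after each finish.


Deadlocked: P5 and P1.
Key observation: the wall is r2: completing P4, P8, P9, P2, P6 brings the pool only to (6, 10, 9), and all the rest need more.
The rest can finish in the order P4, P8, P9, P2, P6. Verifying each step:
  pool = (2, 2, 3)
  P4 needs (0, 2, 0) <= (2, 2, 3) -> finishes; pool += (0, 1, 1) = (2, 3, 4)
  P8 needs (0, 1, 4) <= (2, 3, 4) -> finishes; pool += (2, 2, 0) = (4, 5, 4)
  P9 needs (0, 3, 2) <= (4, 5, 4) -> finishes; pool += (2, 2, 2) = (6, 7, 6)
  P2 needs (1, 1, 0) <= (6, 7, 6) -> finishes; pool += (0, 0, 3) = (6, 7, 9)
  P6 needs (4, 6, 7) <= (6, 7, 9) -> finishes; pool += (0, 3, 0) = (6, 10, 9)
The blocked processes can never fit:
  P5 cannot run: need (7, 9, 4) vs free (6, 10, 9) (insufficient r2)
  P1 cannot run: need (7, 0, 3) vs free (6, 10, 9) (insufficient r2)


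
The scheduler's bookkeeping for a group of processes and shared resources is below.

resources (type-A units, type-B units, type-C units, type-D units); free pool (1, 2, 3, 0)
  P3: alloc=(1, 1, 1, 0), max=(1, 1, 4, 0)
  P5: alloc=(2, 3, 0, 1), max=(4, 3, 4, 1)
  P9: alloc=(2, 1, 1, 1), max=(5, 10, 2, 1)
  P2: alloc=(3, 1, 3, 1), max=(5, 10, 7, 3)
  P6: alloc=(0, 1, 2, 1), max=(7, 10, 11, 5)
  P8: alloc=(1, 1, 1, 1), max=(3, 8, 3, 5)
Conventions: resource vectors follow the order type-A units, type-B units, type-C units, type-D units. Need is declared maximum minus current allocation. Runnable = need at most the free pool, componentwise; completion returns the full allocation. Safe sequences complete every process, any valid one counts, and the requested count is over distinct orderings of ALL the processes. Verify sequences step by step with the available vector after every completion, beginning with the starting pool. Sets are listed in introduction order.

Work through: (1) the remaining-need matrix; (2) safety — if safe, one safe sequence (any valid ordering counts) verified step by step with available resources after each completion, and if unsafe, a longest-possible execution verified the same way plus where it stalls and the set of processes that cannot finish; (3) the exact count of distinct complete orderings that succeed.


(1) Need matrix, components ordered type-A units, type-B units, type-C units, type-D units:
  P3: (0, 0, 3, 0)
  P5: (2, 0, 4, 0)
  P9: (3, 9, 1, 0)
  P2: (2, 9, 4, 2)
  P6: (7, 9, 9, 4)
  P8: (2, 7, 2, 4)
(2) UNSAFE.
Key observation: the wall is type-B units: completing P3, P5 brings the pool only to (4, 6, 4, 1), and all the rest need more.
A maximal execution: P3, P5 — then nothing else fits. Walking it through:
  pool = (1, 2, 3, 0)
  P3: need (0, 0, 3, 0) fits (1, 2, 3, 0); releases (1, 1, 1, 0), pool now (2, 3, 4, 0)
  P5: need (2, 0, 4, 0) fits (2, 3, 4, 0); releases (2, 3, 0, 1), pool now (4, 6, 4, 1)
  P9 cannot run: need (3, 9, 1, 0) vs free (4, 6, 4, 1) (insufficient type-B units)
  P2 cannot run: need (2, 9, 4, 2) vs free (4, 6, 4, 1) (insufficient type-B units and type-D units)
  P6 cannot run: need (7, 9, 9, 4) vs free (4, 6, 4, 1) (insufficient type-A units, type-B units, type-C units and type-D units)
  P8 cannot run: need (2, 7, 2, 4) vs free (4, 6, 4, 1) (insufficient type-B units and type-D units)
Never able to finish: P9, P2, P6 and P8.
(3) Exactly 0 of the possible complete orderings are safe sequences.


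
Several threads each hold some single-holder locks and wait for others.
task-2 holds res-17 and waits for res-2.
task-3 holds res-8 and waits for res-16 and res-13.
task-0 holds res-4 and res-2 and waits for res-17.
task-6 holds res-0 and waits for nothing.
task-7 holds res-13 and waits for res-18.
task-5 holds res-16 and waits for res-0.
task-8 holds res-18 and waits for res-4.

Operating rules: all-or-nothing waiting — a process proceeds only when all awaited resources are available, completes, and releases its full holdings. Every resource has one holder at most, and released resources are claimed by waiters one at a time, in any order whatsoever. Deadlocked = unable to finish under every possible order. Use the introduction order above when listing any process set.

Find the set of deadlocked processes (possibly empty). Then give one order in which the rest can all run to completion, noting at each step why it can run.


Deadlocked set: task-2, task-3, task-0, task-7 and task-8.
Key observation: the cycle task-2 -> task-0 -> task-2 can never break — each member waits on the next; task-3, task-7 and task-8 wait into the deadlock from upstream.
A valid finishing order for the others: task-6, task-5.
Check, step by step:
  task-6 waits on nothing -> runs at once and releases res-0
  run task-5 (all its waits — res-0 — are resolved); releases res-16


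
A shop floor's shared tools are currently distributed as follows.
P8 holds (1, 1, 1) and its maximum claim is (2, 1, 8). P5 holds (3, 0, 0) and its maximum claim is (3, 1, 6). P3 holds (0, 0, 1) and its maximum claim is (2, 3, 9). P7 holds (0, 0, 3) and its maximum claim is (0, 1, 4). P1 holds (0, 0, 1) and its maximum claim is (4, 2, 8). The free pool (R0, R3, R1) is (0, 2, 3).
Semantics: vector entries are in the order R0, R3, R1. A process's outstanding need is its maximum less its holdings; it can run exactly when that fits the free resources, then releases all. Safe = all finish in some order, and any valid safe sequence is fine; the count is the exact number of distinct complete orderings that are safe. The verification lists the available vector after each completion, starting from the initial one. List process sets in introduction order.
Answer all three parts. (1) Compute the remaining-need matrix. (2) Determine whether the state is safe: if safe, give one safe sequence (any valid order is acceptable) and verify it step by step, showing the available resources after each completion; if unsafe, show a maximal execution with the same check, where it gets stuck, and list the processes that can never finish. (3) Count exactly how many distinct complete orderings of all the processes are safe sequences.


(1) Need matrix, components ordered R0, R3, R1:
  P8: (1, 0, 7)
  P5: (0, 1, 6)
  P3: (2, 3, 8)
  P7: (0, 1, 1)
  P1: (4, 2, 7)
(2) UNSAFE.
Key observation: the pool after P7, P5 is (3, 2, 6); every surviving request exceeds it in R1, so progress ends there.
A maximal execution: P7, P5 — then nothing else fits. Walking it through:
  pool = (0, 2, 3)
  P7 needs (0, 1, 1) <= (0, 2, 3) -> finishes; pool += (0, 0, 3) = (0, 2, 6)
  P5 needs (0, 1, 6) <= (0, 2, 6) -> finishes; pool += (3, 0, 0) = (3, 2, 6)
  P8 cannot run: need (1, 0, 7) vs free (3, 2, 6) (insufficient R1)
  P3 cannot run: need (2, 3, 8) vs free (3, 2, 6) (insufficient R3 and R1)
  P1 cannot run: need (4, 2, 7) vs free (3, 2, 6) (insufficient R0 and R1)
Never able to finish: P8, P3 and P1.
(3) Precisely 0 of the possible complete orderings are safe sequences.
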